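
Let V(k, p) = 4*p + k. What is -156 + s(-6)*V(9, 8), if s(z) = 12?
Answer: 336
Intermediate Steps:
V(k, p) = k + 4*p
-156 + s(-6)*V(9, 8) = -156 + 12*(9 + 4*8) = -156 + 12*(9 + 32) = -156 + 12*41 = -156 + 492 = 336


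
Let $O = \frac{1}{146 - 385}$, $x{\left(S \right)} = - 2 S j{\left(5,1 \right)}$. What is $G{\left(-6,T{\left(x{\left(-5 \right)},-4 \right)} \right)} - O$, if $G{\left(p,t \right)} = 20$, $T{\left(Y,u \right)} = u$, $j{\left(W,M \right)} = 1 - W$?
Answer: $\frac{4781}{239} \approx 20.004$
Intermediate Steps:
$x{\left(S \right)} = 8 S$ ($x{\left(S \right)} = - 2 S \left(1 - 5\right) = - 2 S \left(-4\right) = 8 S$)
$O = - \frac{1}{239}$ ($O = \frac{1}{-239} = - \frac{1}{239} \approx -0.0041841$)
$G{\left(-6,T{\left(x{\left(-5 \right)},-4 \right)} \right)} - O = 20 - - \frac{1}{239} = 20 + \frac{1}{239} = \frac{4781}{239}$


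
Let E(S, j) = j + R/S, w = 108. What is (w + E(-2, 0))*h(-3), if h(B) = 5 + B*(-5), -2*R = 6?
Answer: 2190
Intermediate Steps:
R = -3 (R = -½*6 = -3)
h(B) = 5 - 5*B
E(S, j) = j - 3/S
(w + E(-2, 0))*h(-3) = (108 + (0 - 3/(-2)))*(5 - 5*(-3)) = (108 + (0 - 3*(-½)))*(5 + 15) = (108 + (0 + 3/2))*20 = (108 + 3/2)*20 = (219/2)*20 = 2190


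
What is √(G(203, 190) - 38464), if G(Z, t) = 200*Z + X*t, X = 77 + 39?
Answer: 4*√1511 ≈ 155.49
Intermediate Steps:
X = 116
G(Z, t) = 116*t + 200*Z (G(Z, t) = 200*Z + 116*t = 116*t + 200*Z)
√(G(203, 190) - 38464) = √((116*190 + 200*203) - 38464) = √((22040 + 40600) - 38464) = √(62640 - 38464) = √24176 = 4*√1511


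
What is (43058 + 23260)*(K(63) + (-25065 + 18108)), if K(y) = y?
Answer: -457196292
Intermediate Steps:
(43058 + 23260)*(K(63) + (-25065 + 18108)) = (43058 + 23260)*(63 + (-25065 + 18108)) = 66318*(63 - 6957) = 66318*(-6894) = -457196292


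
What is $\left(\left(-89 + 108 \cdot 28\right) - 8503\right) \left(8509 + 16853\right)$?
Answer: $-141215616$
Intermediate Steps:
$\left(\left(-89 + 108 \cdot 28\right) - 8503\right) \left(8509 + 16853\right) = \left(\left(-89 + 3024\right) - 8503\right) 25362 = \left(2935 - 8503\right) 25362 = \left(-5568\right) 25362 = -141215616$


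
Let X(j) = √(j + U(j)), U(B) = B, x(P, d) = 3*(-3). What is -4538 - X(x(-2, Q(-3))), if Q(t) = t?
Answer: -4538 - 3*I*√2 ≈ -4538.0 - 4.2426*I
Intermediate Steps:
x(P, d) = -9
X(j) = √2*√j (X(j) = √(j + j) = √(2*j) = √2*√j)
-4538 - X(x(-2, Q(-3))) = -4538 - √2*√(-9) = -4538 - √2*3*I = -4538 - 3*I*√2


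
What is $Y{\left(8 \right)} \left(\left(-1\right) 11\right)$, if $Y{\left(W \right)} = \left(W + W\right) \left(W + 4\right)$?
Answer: $-2112$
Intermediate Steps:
$Y{\left(W \right)} = 2 W \left(4 + W\right)$
$Y{\left(8 \right)} \left(\left(-1\right) 11\right) = 2 \cdot 8 \left(4 + 8\right) \left(\left(-1\right) 11\right) = 2 \cdot 8 \cdot 12 \left(-11\right) = 192 \left(-11\right) = -2112$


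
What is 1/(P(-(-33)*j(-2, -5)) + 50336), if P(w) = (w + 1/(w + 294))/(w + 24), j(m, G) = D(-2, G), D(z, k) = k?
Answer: 18189/915582788 ≈ 1.9866e-5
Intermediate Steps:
j(m, G) = G
P(w) = (w + 1/(294 + w))/(24 + w)
1/(P(-(-33)*j(-2, -5)) + 50336) = 1/((1 + (-(-33)*(-5))**2 + 294*(-(-33)*(-5)))/(7056 + (-(-33)*(-5))**2 + 318*(-(-33)*(-5))) + 50336) = 1/((1 + (-33*5)**2 + 294*(-33*5))/(7056 + (-33*5)**2 + 318*(-33*5)) + 50336) = 1/((1 + (-165)**2 + 294*(-165))/(7056 + (-165)**2 + 318*(-165)) + 50336) = 1/((1 + 27225 - 48510)/(7056 + 27225 - 52470) + 50336) = 1/(-21284/(-18189) + 50336) = 1/(-1/18189*(-21284) + 50336) = 1/(21284/18189 + 50336) = 1/(915582788/18189) = 18189/915582788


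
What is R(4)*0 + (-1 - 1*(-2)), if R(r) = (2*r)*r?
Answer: 1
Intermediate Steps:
R(r) = 2*r**2
R(4)*0 + (-1 - 1*(-2)) = (2*4**2)*0 + (-1 - 1*(-2)) = (2*16)*0 + (-1 + 2) = 32*0 + 1 = 0 + 1 = 1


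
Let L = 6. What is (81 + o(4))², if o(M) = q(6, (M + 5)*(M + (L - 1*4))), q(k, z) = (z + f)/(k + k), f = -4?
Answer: 261121/36 ≈ 7253.4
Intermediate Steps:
q(k, z) = (-4 + z)/(2*k) (q(k, z) = (z - 4)/(k + k) = (-4 + z)/((2*k)) = (-4 + z)*(1/(2*k)) = (-4 + z)/(2*k))
o(M) = -⅓ + (2 + M)*(5 + M)/12 (o(M) = (½)*(-4 + (M + 5)*(M + (6 - 1*4)))/6 = (½)*(⅙)*(-4 + (5 + M)*(M + (6 - 4))) = (½)*(⅙)*(-4 + (5 + M)*(M + 2)) = (½)*(⅙)*(-4 + (5 + M)*(2 + M)) = (½)*(⅙)*(-4 + (2 + M)*(5 + M)) = -⅓ + (2 + M)*(5 + M)/12)
(81 + o(4))² = (81 + (½ + (1/12)*4² + (7/12)*4))² = (81 + (½ + (1/12)*16 + 7/3))² = (81 + (½ + 4/3 + 7/3))² = (81 + 25/6)² = (511/6)² = 261121/36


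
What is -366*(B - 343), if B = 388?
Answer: -16470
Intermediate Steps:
-366*(B - 343) = -366*(388 - 343) = -366*45 = -16470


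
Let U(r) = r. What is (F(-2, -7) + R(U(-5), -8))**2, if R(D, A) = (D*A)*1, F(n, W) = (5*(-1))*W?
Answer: 5625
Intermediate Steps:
F(n, W) = -5*W
R(D, A) = A*D (R(D, A) = (A*D)*1 = A*D)
(F(-2, -7) + R(U(-5), -8))**2 = (-5*(-7) - 8*(-5))**2 = (35 + 40)**2 = 75**2 = 5625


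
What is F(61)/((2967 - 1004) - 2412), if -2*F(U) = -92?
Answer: -46/449 ≈ -0.10245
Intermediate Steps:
F(U) = 46 (F(U) = -½*(-92) = 46)
F(61)/((2967 - 1004) - 2412) = 46/((2967 - 1004) - 2412) = 46/(1963 - 2412) = 46/(-449) = 46*(-1/449) = -46/449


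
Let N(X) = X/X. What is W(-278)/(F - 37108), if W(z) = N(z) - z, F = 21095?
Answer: -279/16013 ≈ -0.017423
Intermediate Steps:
N(X) = 1
W(z) = 1 - z
W(-278)/(F - 37108) = (1 - 1*(-278))/(21095 - 37108) = (1 + 278)/(-16013) = 279*(-1/16013) = -279/16013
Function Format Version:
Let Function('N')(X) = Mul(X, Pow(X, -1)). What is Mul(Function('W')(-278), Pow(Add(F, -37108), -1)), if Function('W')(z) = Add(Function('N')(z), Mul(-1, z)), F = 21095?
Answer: Rational(-279, 16013) ≈ -0.017423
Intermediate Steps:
Function('N')(X) = 1
Function('W')(z) = Add(1, Mul(-1, z))
Mul(Function('W')(-278), Pow(Add(F, -37108), -1)) = Mul(Add(1, Mul(-1, -278)), Pow(Add(21095, -37108), -1)) = Mul(Add(1, 278), Pow(-16013, -1)) = Mul(279, Rational(-1, 16013)) = Rational(-279, 16013)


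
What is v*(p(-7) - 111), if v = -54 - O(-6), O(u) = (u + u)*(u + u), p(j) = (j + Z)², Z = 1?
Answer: 14850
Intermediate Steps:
p(j) = (1 + j)² (p(j) = (j + 1)² = (1 + j)²)
O(u) = 4*u² (O(u) = (2*u)*(2*u) = 4*u²)
v = -198 (v = -54 - 4*(-6)² = -54 - 4*36 = -54 - 1*144 = -54 - 144 = -198)
v*(p(-7) - 111) = -198*((1 - 7)² - 111) = -198*((-6)² - 111) = -198*(36 - 111) = -198*(-75) = 14850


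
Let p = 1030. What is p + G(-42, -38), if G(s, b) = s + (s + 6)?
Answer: 952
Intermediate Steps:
G(s, b) = 6 + 2*s (G(s, b) = s + (6 + s) = 6 + 2*s)
p + G(-42, -38) = 1030 + (6 + 2*(-42)) = 1030 + (6 - 84) = 1030 - 78 = 952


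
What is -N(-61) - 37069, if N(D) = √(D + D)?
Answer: -37069 - I*√122 ≈ -37069.0 - 11.045*I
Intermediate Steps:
N(D) = √2*√D (N(D) = √(2*D) = √2*√D)
-N(-61) - 37069 = -√2*√(-61) - 37069 = -√2*I*√61 - 37069 = -I*√122 - 37069 = -37069 - I*√122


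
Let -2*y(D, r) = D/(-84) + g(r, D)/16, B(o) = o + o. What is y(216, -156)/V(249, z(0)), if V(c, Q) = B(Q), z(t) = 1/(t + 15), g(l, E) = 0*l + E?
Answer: -2295/56 ≈ -40.982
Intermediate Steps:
g(l, E) = E (g(l, E) = 0 + E = E)
z(t) = 1/(15 + t)
B(o) = 2*o
y(D, r) = -17*D/672 (y(D, r) = -(D/(-84) + D/16)/2 = -(D*(-1/84) + D*(1/16))/2 = -(-D/84 + D/16)/2 = -17*D/672)
V(c, Q) = 2*Q
y(216, -156)/V(249, z(0)) = (-17/672*216)/((2/(15 + 0))) = -153/(28*(2/15)) = -153/(28*(2*(1/15))) = -153/(28*2/15) = -153/28*15/2 = -2295/56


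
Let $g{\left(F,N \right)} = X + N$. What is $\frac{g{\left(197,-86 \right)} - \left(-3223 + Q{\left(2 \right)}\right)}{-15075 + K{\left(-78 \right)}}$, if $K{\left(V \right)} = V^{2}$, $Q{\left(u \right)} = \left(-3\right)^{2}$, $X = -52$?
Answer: $- \frac{3076}{8991} \approx -0.34212$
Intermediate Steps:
$g{\left(F,N \right)} = -52 + N$
$Q{\left(u \right)} = 9$
$\frac{g{\left(197,-86 \right)} - \left(-3223 + Q{\left(2 \right)}\right)}{-15075 + K{\left(-78 \right)}} = \frac{\left(-52 - 86\right) + \left(\left(4973 - 1750\right) - 9\right)}{-15075 + \left(-78\right)^{2}} = \frac{-138 + \left(3223 - 9\right)}{-15075 + 6084} = \frac{-138 + 3214}{-8991} = 3076 \left(- \frac{1}{8991}\right) = - \frac{3076}{8991}$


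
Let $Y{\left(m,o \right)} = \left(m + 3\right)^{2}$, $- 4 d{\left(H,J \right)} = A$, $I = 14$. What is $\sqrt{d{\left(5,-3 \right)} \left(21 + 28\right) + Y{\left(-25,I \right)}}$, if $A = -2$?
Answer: $\frac{3 \sqrt{226}}{2} \approx 22.55$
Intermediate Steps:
$d{\left(H,J \right)} = \frac{1}{2}$ ($d{\left(H,J \right)} = \left(- \frac{1}{4}\right) \left(-2\right) = \frac{1}{2}$)
$Y{\left(m,o \right)} = \left(3 + m\right)^{2}$
$\sqrt{d{\left(5,-3 \right)} \left(21 + 28\right) + Y{\left(-25,I \right)}} = \sqrt{\frac{21 + 28}{2} + \left(3 - 25\right)^{2}} = \sqrt{\frac{1}{2} \cdot 49 + \left(-22\right)^{2}} = \sqrt{\frac{49}{2} + 484} = \sqrt{\frac{1017}{2}} = \frac{3 \sqrt{226}}{2}$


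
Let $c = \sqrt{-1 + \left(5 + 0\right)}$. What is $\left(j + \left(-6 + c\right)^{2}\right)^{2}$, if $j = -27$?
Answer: $121$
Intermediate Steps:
$c = 2$ ($c = \sqrt{-1 + 5} = \sqrt{4} = 2$)
$\left(j + \left(-6 + c\right)^{2}\right)^{2} = \left(-27 + \left(-6 + 2\right)^{2}\right)^{2} = \left(-27 + \left(-4\right)^{2}\right)^{2} = \left(-27 + 16\right)^{2} = \left(-11\right)^{2} = 121$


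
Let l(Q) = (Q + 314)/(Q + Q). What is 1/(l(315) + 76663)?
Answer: 630/48298319 ≈ 1.3044e-5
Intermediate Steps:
l(Q) = (314 + Q)/(2*Q) (l(Q) = (314 + Q)/((2*Q)) = (314 + Q)*(1/(2*Q)) = (314 + Q)/(2*Q))
1/(l(315) + 76663) = 1/((1/2)*(314 + 315)/315 + 76663) = 1/((1/2)*(1/315)*629 + 76663) = 1/(629/630 + 76663) = 1/(48298319/630) = 630/48298319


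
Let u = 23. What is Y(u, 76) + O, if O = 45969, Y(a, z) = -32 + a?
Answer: 45960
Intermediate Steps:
Y(u, 76) + O = (-32 + 23) + 45969 = -9 + 45969 = 45960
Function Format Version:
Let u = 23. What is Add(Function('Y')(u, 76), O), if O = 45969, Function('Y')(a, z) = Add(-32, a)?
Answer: 45960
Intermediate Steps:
Add(Function('Y')(u, 76), O) = Add(Add(-32, 23), 45969) = Add(-9, 45969) = 45960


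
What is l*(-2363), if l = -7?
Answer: 16541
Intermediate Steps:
l*(-2363) = -7*(-2363) = 16541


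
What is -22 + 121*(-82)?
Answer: -9944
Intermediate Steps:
-22 + 121*(-82) = -22 - 9922 = -9944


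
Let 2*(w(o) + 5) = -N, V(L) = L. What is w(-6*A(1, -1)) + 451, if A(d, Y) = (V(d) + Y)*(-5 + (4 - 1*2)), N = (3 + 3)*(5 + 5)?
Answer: 416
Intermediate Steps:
N = 60 (N = 6*10 = 60)
A(d, Y) = -3*Y - 3*d (A(d, Y) = (d + Y)*(-5 + (4 - 1*2)) = (Y + d)*(-5 + (4 - 2)) = (Y + d)*(-5 + 2) = (Y + d)*(-3) = -3*Y - 3*d)
w(o) = -35 (w(o) = -5 + (-1*60)/2 = -5 + (½)*(-60) = -5 - 30 = -35)
w(-6*A(1, -1)) + 451 = -35 + 451 = 416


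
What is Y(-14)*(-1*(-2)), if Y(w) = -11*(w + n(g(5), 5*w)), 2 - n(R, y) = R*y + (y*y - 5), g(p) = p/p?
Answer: 106414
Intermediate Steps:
g(p) = 1
n(R, y) = 7 - y² - R*y (n(R, y) = 2 - (R*y + (y*y - 5)) = 2 - (R*y + (y² - 5)) = 2 - (R*y + (-5 + y²)) = 2 - (-5 + y² + R*y) = 2 + (5 - y² - R*y) = 7 - y² - R*y)
Y(w) = -77 + 44*w + 275*w² (Y(w) = -11*(w + (7 - (5*w)² - 1*1*5*w)) = -11*(w + (7 - 25*w² - 5*w)) = -11*(7 - 25*w² - 4*w) = -77 + 44*w + 275*w²)
Y(-14)*(-1*(-2)) = (-77 + 44*(-14) + 275*(-14)²)*(-1*(-2)) = (-77 - 616 + 275*196)*2 = (-77 - 616 + 53900)*2 = 53207*2 = 106414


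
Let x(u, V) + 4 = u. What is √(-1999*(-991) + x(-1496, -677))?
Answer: √1979509 ≈ 1406.9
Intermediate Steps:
x(u, V) = -4 + u
√(-1999*(-991) + x(-1496, -677)) = √(-1999*(-991) + (-4 - 1496)) = √(1981009 - 1500) = √1979509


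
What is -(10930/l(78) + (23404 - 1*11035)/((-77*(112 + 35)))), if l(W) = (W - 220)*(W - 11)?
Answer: 5747508/2564023 ≈ 2.2416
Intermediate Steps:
l(W) = (-220 + W)*(-11 + W)
-(10930/l(78) + (23404 - 1*11035)/((-77*(112 + 35)))) = -(10930/(2420 + 78**2 - 231*78) + (23404 - 1*11035)/((-77*(112 + 35)))) = -(10930/(2420 + 6084 - 18018) + (23404 - 11035)/((-77*147))) = -(10930/(-9514) + 12369/(-11319)) = -(10930*(-1/9514) + 12369*(-1/11319)) = -(-5465/4757 - 589/539) = -1*(-5747508/2564023) = 5747508/2564023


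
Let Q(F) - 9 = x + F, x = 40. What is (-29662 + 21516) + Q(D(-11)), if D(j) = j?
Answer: -8108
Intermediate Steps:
Q(F) = 49 + F (Q(F) = 9 + (40 + F) = 49 + F)
(-29662 + 21516) + Q(D(-11)) = (-29662 + 21516) + (49 - 11) = -8146 + 38 = -8108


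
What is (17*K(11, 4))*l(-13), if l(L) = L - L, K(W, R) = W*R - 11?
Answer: 0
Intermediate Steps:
K(W, R) = -11 + R*W (K(W, R) = R*W - 11 = -11 + R*W)
l(L) = 0
(17*K(11, 4))*l(-13) = (17*(-11 + 4*11))*0 = (17*(-11 + 44))*0 = (17*33)*0 = 561*0 = 0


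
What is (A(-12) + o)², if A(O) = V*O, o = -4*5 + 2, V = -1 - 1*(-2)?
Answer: 900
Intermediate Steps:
V = 1 (V = -1 + 2 = 1)
o = -18 (o = -20 + 2 = -18)
A(O) = O (A(O) = 1*O = O)
(A(-12) + o)² = (-12 - 18)² = (-30)² = 900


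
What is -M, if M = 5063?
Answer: -5063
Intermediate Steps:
-M = -1*5063 = -5063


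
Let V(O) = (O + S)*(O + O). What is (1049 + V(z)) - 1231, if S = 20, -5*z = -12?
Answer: -1862/25 ≈ -74.480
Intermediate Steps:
z = 12/5 (z = -⅕*(-12) = 12/5 ≈ 2.4000)
V(O) = 2*O*(20 + O) (V(O) = (O + 20)*(O + O) = (20 + O)*(2*O) = 2*O*(20 + O))
(1049 + V(z)) - 1231 = (1049 + 2*(12/5)*(20 + 12/5)) - 1231 = (1049 + 2*(12/5)*(112/5)) - 1231 = (1049 + 2688/25) - 1231 = 28913/25 - 1231 = -1862/25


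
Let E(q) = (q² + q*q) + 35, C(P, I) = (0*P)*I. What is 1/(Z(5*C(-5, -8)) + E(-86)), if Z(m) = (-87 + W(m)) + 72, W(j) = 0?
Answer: 1/14812 ≈ 6.7513e-5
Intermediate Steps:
C(P, I) = 0 (C(P, I) = 0*I = 0)
Z(m) = -15 (Z(m) = (-87 + 0) + 72 = -87 + 72 = -15)
E(q) = 35 + 2*q² (E(q) = (q² + q²) + 35 = 2*q² + 35 = 35 + 2*q²)
1/(Z(5*C(-5, -8)) + E(-86)) = 1/(-15 + (35 + 2*(-86)²)) = 1/(-15 + (35 + 2*7396)) = 1/(-15 + (35 + 14792)) = 1/(-15 + 14827) = 1/14812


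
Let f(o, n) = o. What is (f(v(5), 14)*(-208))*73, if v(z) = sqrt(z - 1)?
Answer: -30368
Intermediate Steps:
v(z) = sqrt(-1 + z)
(f(v(5), 14)*(-208))*73 = (sqrt(-1 + 5)*(-208))*73 = (sqrt(4)*(-208))*73 = (2*(-208))*73 = -416*73 = -30368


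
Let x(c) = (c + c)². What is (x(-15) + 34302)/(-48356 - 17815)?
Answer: -11734/22057 ≈ -0.53199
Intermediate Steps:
x(c) = 4*c² (x(c) = (2*c)² = 4*c²)
(x(-15) + 34302)/(-48356 - 17815) = (4*(-15)² + 34302)/(-48356 - 17815) = (4*225 + 34302)/(-66171) = (900 + 34302)*(-1/66171) = 35202*(-1/66171) = -11734/22057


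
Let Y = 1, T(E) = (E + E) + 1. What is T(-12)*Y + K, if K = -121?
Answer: -144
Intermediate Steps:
T(E) = 1 + 2*E (T(E) = 2*E + 1 = 1 + 2*E)
T(-12)*Y + K = (1 + 2*(-12))*1 - 121 = (1 - 24)*1 - 121 = -23*1 - 121 = -23 - 121 = -144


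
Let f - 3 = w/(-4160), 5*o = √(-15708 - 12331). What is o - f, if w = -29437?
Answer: -41917/4160 + I*√28039/5 ≈ -10.076 + 33.49*I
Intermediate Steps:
o = I*√28039/5 (o = √(-15708 - 12331)/5 = √(-28039)/5 = (I*√28039)/5 = I*√28039/5 ≈ 33.49*I)
f = 41917/4160 (f = 3 - 29437/(-4160) = 3 - 29437*(-1/4160) = 3 + 29437/4160 = 41917/4160 ≈ 10.076)
o - f = I*√28039/5 - 1*41917/4160 = I*√28039/5 - 41917/4160 = -41917/4160 + I*√28039/5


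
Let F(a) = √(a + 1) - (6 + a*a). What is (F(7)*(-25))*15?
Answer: 20625 - 750*√2 ≈ 19564.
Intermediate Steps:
F(a) = -6 + √(1 + a) - a² (F(a) = √(1 + a) - (6 + a²) = √(1 + a) + (-6 - a²) = -6 + √(1 + a) - a²)
(F(7)*(-25))*15 = ((-6 + √(1 + 7) - 1*7²)*(-25))*15 = ((-6 + √8 - 1*49)*(-25))*15 = ((-6 + 2*√2 - 49)*(-25))*15 = ((-55 + 2*√2)*(-25))*15 = (1375 - 50*√2)*15 = 20625 - 750*√2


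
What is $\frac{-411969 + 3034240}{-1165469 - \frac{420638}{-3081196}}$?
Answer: $- \frac{4039865458058}{1795519000143} \approx -2.25$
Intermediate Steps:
$\frac{-411969 + 3034240}{-1165469 - \frac{420638}{-3081196}} = \frac{2622271}{-1165469 - - \frac{210319}{1540598}} = \frac{2622271}{-1165469 + \frac{210319}{1540598}} = \frac{2622271}{- \frac{1795519000143}{1540598}} = 2622271 \left(- \frac{1540598}{1795519000143}\right) = - \frac{4039865458058}{1795519000143}$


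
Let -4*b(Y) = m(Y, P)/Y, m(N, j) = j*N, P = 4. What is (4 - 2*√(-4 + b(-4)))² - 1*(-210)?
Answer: 206 - 16*I*√5 ≈ 206.0 - 35.777*I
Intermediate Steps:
m(N, j) = N*j
b(Y) = -1 (b(Y) = -Y*4/(4*Y) = -4*Y/(4*Y) = -¼*4 = -1)
(4 - 2*√(-4 + b(-4)))² - 1*(-210) = (4 - 2*√(-4 - 1))² - 1*(-210) = (4 - 2*I*√5)² + 210 = 210 + (4 - 2*I*√5)²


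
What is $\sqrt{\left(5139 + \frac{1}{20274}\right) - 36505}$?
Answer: $\frac{i \sqrt{12892526173542}}{20274} \approx 177.1 i$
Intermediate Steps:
$\sqrt{\left(5139 + \frac{1}{20274}\right) - 36505} = \sqrt{\frac{104188087}{20274} - 36505} = \sqrt{- \frac{635914283}{20274}} = \frac{i \sqrt{12892526173542}}{20274}$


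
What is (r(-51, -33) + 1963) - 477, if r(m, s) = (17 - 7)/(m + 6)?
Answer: 13372/9 ≈ 1485.8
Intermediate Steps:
r(m, s) = 10/(6 + m)
(r(-51, -33) + 1963) - 477 = (10/(6 - 51) + 1963) - 477 = (10/(-45) + 1963) - 477 = (10*(-1/45) + 1963) - 477 = (-2/9 + 1963) - 477 = 17665/9 - 477 = 13372/9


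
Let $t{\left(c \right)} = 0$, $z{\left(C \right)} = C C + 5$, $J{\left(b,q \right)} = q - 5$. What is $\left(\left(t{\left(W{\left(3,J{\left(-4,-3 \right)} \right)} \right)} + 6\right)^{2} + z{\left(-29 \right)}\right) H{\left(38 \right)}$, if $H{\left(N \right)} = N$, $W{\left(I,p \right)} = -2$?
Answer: $33516$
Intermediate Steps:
$J{\left(b,q \right)} = -5 + q$ ($J{\left(b,q \right)} = q - 5 = -5 + q$)
$z{\left(C \right)} = 5 + C^{2}$ ($z{\left(C \right)} = C^{2} + 5 = 5 + C^{2}$)
$\left(\left(t{\left(W{\left(3,J{\left(-4,-3 \right)} \right)} \right)} + 6\right)^{2} + z{\left(-29 \right)}\right) H{\left(38 \right)} = \left(\left(0 + 6\right)^{2} + \left(5 + \left(-29\right)^{2}\right)\right) 38 = \left(6^{2} + \left(5 + 841\right)\right) 38 = \left(36 + 846\right) 38 = 882 \cdot 38 = 33516$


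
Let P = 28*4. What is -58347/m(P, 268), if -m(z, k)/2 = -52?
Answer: -58347/104 ≈ -561.03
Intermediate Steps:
P = 112
m(z, k) = 104 (m(z, k) = -2*(-52) = 104)
-58347/m(P, 268) = -58347/104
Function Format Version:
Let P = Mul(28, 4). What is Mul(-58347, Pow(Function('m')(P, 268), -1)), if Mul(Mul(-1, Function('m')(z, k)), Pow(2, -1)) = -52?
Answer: Rational(-58347, 104) ≈ -561.03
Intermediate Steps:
P = 112
Function('m')(z, k) = 104 (Function('m')(z, k) = Mul(-2, -52) = 104)
Mul(-58347, Pow(Function('m')(P, 268), -1)) = Mul(-58347, Pow(104, -1)) = Mul(-58347, Rational(1, 104)) = Rational(-58347, 104)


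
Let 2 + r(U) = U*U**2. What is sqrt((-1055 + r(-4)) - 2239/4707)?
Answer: I*sqrt(2760805078)/1569 ≈ 33.488*I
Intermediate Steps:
r(U) = -2 + U**3 (r(U) = -2 + U*U**2 = -2 + U**3)
sqrt((-1055 + r(-4)) - 2239/4707) = sqrt((-1055 + (-2 + (-4)**3)) - 2239/4707) = sqrt((-1055 + (-2 - 64)) - 2239*1/4707) = sqrt((-1055 - 66) - 2239/4707) = sqrt(-1121 - 2239/4707) = sqrt(-5278786/4707) = I*sqrt(2760805078)/1569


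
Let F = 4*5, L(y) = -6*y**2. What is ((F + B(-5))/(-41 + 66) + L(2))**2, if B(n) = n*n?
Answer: 12321/25 ≈ 492.84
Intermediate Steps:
B(n) = n**2
F = 20
((F + B(-5))/(-41 + 66) + L(2))**2 = ((20 + (-5)**2)/(-41 + 66) - 6*2**2)**2 = ((20 + 25)/25 - 6*4)**2 = (45*(1/25) - 24)**2 = (9/5 - 24)**2 = (-111/5)**2 = 12321/25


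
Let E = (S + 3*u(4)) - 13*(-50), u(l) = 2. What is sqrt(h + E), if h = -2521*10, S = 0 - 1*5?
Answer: I*sqrt(24559) ≈ 156.71*I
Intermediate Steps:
S = -5 (S = 0 - 5 = -5)
E = 651 (E = (-5 + 3*2) - 13*(-50) = (-5 + 6) + 650 = 1 + 650 = 651)
h = -25210
sqrt(h + E) = sqrt(-25210 + 651) = sqrt(-24559) = I*sqrt(24559)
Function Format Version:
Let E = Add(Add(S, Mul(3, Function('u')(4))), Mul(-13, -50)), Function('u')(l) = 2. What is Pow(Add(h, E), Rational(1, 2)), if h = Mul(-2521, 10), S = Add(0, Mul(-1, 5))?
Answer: Mul(I, Pow(24559, Rational(1, 2))) ≈ Mul(156.71, I)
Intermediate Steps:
S = -5 (S = Add(0, -5) = -5)
E = 651 (E = Add(Add(-5, Mul(3, 2)), Mul(-13, -50)) = Add(Add(-5, 6), 650) = Add(1, 650) = 651)
h = -25210
Pow(Add(h, E), Rational(1, 2)) = Pow(Add(-25210, 651), Rational(1, 2)) = Pow(-24559, Rational(1, 2)) = Mul(I, Pow(24559, Rational(1, 2)))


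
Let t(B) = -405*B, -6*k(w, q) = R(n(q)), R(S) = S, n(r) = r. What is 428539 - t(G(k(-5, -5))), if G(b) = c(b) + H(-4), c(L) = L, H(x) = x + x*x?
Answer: 867473/2 ≈ 4.3374e+5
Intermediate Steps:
H(x) = x + x²
k(w, q) = -q/6
G(b) = 12 + b (G(b) = b - 4*(1 - 4) = b - 4*(-3) = b + 12 = 12 + b)
428539 - t(G(k(-5, -5))) = 428539 - (-405)*(12 - ⅙*(-5)) = 428539 - (-405)*(12 + ⅚) = 428539 - (-405)*77/6 = 428539 - 1*(-10395/2) = 428539 + 10395/2 = 867473/2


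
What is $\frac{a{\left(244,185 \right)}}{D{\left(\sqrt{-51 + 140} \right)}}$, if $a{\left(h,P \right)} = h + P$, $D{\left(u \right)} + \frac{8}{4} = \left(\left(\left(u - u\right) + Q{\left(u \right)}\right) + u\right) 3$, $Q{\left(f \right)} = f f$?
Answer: $\frac{113685}{69424} - \frac{1287 \sqrt{89}}{69424} \approx 1.4627$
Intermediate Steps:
$Q{\left(f \right)} = f^{2}$
$D{\left(u \right)} = -2 + 3 u + 3 u^{2}$ ($D{\left(u \right)} = -2 + \left(\left(\left(u - u\right) + u^{2}\right) + u\right) 3 = -2 + \left(\left(0 + u^{2}\right) + u\right) 3 = -2 + \left(u^{2} + u\right) 3 = -2 + \left(u + u^{2}\right) 3 = -2 + \left(3 u + 3 u^{2}\right) = -2 + 3 u + 3 u^{2}$)
$a{\left(h,P \right)} = P + h$
$\frac{a{\left(244,185 \right)}}{D{\left(\sqrt{-51 + 140} \right)}} = \frac{185 + 244}{-2 + 3 \sqrt{-51 + 140} + 3 \left(\sqrt{-51 + 140}\right)^{2}} = \frac{429}{-2 + 3 \sqrt{89} + 3 \left(\sqrt{89}\right)^{2}} = \frac{429}{-2 + 3 \sqrt{89} + 3 \cdot 89} = \frac{429}{-2 + 3 \sqrt{89} + 267} = \frac{429}{265 + 3 \sqrt{89}}$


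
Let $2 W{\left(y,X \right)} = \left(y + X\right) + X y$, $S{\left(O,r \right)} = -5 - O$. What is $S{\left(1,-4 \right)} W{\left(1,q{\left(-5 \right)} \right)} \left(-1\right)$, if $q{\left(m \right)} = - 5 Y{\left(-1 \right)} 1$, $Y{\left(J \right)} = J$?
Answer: $33$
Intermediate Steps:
$q{\left(m \right)} = 5$ ($q{\left(m \right)} = \left(-5\right) \left(-1\right) 1 = 5 \cdot 1 = 5$)
$W{\left(y,X \right)} = \frac{X}{2} + \frac{y}{2} + \frac{X y}{2}$ ($W{\left(y,X \right)} = \frac{\left(y + X\right) + X y}{2} = \frac{\left(X + y\right) + X y}{2} = \frac{X + y + X y}{2} = \frac{X}{2} + \frac{y}{2} + \frac{X y}{2}$)
$S{\left(1,-4 \right)} W{\left(1,q{\left(-5 \right)} \right)} \left(-1\right) = \left(-5 - 1\right) \left(\frac{1}{2} \cdot 5 + \frac{1}{2} \cdot 1 + \frac{1}{2} \cdot 5 \cdot 1\right) \left(-1\right) = \left(-5 - 1\right) \left(\frac{5}{2} + \frac{1}{2} + \frac{5}{2}\right) \left(-1\right) = \left(-6\right) \frac{11}{2} \left(-1\right) = \left(-33\right) \left(-1\right) = 33$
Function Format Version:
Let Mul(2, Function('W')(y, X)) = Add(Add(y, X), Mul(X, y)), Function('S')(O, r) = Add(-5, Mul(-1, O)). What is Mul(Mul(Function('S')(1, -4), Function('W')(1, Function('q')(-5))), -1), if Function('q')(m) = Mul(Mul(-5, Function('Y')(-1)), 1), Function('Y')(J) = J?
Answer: 33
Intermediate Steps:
Function('q')(m) = 5 (Function('q')(m) = Mul(Mul(-5, -1), 1) = Mul(5, 1) = 5)
Function('W')(y, X) = Add(Mul(Rational(1, 2), X), Mul(Rational(1, 2), y), Mul(Rational(1, 2), X, y)) (Function('W')(y, X) = Mul(Rational(1, 2), Add(Add(y, X), Mul(X, y))) = Mul(Rational(1, 2), Add(Add(X, y), Mul(X, y))) = Mul(Rational(1, 2), Add(X, y, Mul(X, y))) = Add(Mul(Rational(1, 2), X), Mul(Rational(1, 2), y), Mul(Rational(1, 2), X, y)))
Mul(Mul(Function('S')(1, -4), Function('W')(1, Function('q')(-5))), -1) = Mul(Mul(Add(-5, Mul(-1, 1)), Add(Mul(Rational(1, 2), 5), Mul(Rational(1, 2), 1), Mul(Rational(1, 2), 5, 1))), -1) = Mul(Mul(Add(-5, -1), Add(Rational(5, 2), Rational(1, 2), Rational(5, 2))), -1) = Mul(Mul(-6, Rational(11, 2)), -1) = Mul(-33, -1) = 33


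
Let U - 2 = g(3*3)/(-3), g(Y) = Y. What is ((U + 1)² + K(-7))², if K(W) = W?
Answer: 49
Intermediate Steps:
U = -1 (U = 2 + (3*3)/(-3) = 2 + 9*(-⅓) = 2 - 3 = -1)
((U + 1)² + K(-7))² = ((-1 + 1)² - 7)² = (0² - 7)² = (0 - 7)² = (-7)² = 49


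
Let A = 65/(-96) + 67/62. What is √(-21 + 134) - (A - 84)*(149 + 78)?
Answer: 56473741/2976 + √113 ≈ 18987.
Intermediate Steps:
A = 1201/2976 (A = 65*(-1/96) + 67*(1/62) = -65/96 + 67/62 = 1201/2976 ≈ 0.40356)
√(-21 + 134) - (A - 84)*(149 + 78) = √(-21 + 134) - (1201/2976 - 84)*(149 + 78) = √113 - (-248783)*227/2976 = √113 - 1*(-56473741/2976) = √113 + 56473741/2976 = 56473741/2976 + √113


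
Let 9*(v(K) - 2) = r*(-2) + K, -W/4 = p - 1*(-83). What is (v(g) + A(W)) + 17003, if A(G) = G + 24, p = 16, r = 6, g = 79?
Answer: 149764/9 ≈ 16640.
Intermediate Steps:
W = -396 (W = -4*(16 - 1*(-83)) = -4*(16 + 83) = -4*99 = -396)
A(G) = 24 + G
v(K) = 2/3 + K/9 (v(K) = 2 + (6*(-2) + K)/9 = 2 + (-12 + K)/9 = 2 + (-4/3 + K/9) = 2/3 + K/9)
(v(g) + A(W)) + 17003 = ((2/3 + (1/9)*79) + (24 - 396)) + 17003 = ((2/3 + 79/9) - 372) + 17003 = (85/9 - 372) + 17003 = -3263/9 + 17003 = 149764/9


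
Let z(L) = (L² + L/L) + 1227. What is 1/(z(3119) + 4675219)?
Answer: 1/14404608 ≈ 6.9422e-8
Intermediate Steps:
z(L) = 1228 + L² (z(L) = (L² + 1) + 1227 = (1 + L²) + 1227 = 1228 + L²)
1/(z(3119) + 4675219) = 1/((1228 + 3119²) + 4675219) = 1/((1228 + 9728161) + 4675219) = 1/(9729389 + 4675219) = 1/14404608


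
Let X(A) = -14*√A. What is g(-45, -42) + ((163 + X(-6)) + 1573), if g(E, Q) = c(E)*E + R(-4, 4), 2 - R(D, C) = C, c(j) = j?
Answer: 3759 - 14*I*√6 ≈ 3759.0 - 34.293*I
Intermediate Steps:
R(D, C) = 2 - C
g(E, Q) = -2 + E² (g(E, Q) = E*E + (2 - 1*4) = E² + (2 - 4) = E² - 2 = -2 + E²)
g(-45, -42) + ((163 + X(-6)) + 1573) = (-2 + (-45)²) + ((163 - 14*I*√6) + 1573) = (-2 + 2025) + ((163 - 14*I*√6) + 1573) = 2023 + ((163 - 14*I*√6) + 1573) = 2023 + (1736 - 14*I*√6) = 3759 - 14*I*√6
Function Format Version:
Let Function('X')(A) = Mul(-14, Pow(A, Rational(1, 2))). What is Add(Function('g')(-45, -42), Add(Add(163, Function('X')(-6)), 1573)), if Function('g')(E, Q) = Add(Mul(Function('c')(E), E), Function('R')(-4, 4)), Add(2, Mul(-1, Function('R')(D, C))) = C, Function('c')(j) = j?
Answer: Add(3759, Mul(-14, I, Pow(6, Rational(1, 2)))) ≈ Add(3759.0, Mul(-34.293, I))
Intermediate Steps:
Function('R')(D, C) = Add(2, Mul(-1, C))
Function('g')(E, Q) = Add(-2, Pow(E, 2)) (Function('g')(E, Q) = Add(Mul(E, E), Add(2, Mul(-1, 4))) = Add(Pow(E, 2), Add(2, -4)) = Add(Pow(E, 2), -2) = Add(-2, Pow(E, 2)))
Add(Function('g')(-45, -42), Add(Add(163, Function('X')(-6)), 1573)) = Add(Add(-2, Pow(-45, 2)), Add(Add(163, Mul(-14, Pow(-6, Rational(1, 2)))), 1573)) = Add(Add(-2, 2025), Add(Add(163, Mul(-14, Mul(I, Pow(6, Rational(1, 2))))), 1573)) = Add(2023, Add(Add(163, Mul(-14, I, Pow(6, Rational(1, 2)))), 1573)) = Add(2023, Add(1736, Mul(-14, I, Pow(6, Rational(1, 2))))) = Add(3759, Mul(-14, I, Pow(6, Rational(1, 2))))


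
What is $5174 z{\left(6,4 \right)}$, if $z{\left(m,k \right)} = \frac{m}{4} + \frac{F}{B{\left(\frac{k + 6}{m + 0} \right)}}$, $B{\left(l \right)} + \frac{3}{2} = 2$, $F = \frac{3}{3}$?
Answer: $18109$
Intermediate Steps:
$F = 1$ ($F = 3 \cdot \frac{1}{3} = 1$)
$B{\left(l \right)} = \frac{1}{2}$ ($B{\left(l \right)} = - \frac{3}{2} + 2 = \frac{1}{2}$)
$z{\left(m,k \right)} = 2 + \frac{m}{4}$ ($z{\left(m,k \right)} = \frac{m}{4} + 1 \frac{1}{\frac{1}{2}} = m \frac{1}{4} + 1 \cdot 2 = \frac{m}{4} + 2 = 2 + \frac{m}{4}$)
$5174 z{\left(6,4 \right)} = 5174 \left(2 + \frac{1}{4} \cdot 6\right) = 5174 \left(2 + \frac{3}{2}\right) = 5174 \cdot \frac{7}{2} = 18109$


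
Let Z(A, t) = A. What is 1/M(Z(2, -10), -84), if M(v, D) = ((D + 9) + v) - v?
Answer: -1/75 ≈ -0.013333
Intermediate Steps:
M(v, D) = 9 + D (M(v, D) = ((9 + D) + v) - v = (9 + D + v) - v = 9 + D)
1/M(Z(2, -10), -84) = 1/(9 - 84) = 1/(-75) = -1/75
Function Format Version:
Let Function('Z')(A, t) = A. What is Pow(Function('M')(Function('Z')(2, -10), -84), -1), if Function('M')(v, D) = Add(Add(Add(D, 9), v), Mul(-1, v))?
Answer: Rational(-1, 75) ≈ -0.013333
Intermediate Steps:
Function('M')(v, D) = Add(9, D) (Function('M')(v, D) = Add(Add(Add(9, D), v), Mul(-1, v)) = Add(Add(9, D, v), Mul(-1, v)) = Add(9, D))
Pow(Function('M')(Function('Z')(2, -10), -84), -1) = Pow(Add(9, -84), -1) = Pow(-75, -1) = Rational(-1, 75)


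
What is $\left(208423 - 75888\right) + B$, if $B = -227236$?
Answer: $-94701$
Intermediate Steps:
$\left(208423 - 75888\right) + B = \left(208423 - 75888\right) - 227236 = 132535 - 227236 = -94701$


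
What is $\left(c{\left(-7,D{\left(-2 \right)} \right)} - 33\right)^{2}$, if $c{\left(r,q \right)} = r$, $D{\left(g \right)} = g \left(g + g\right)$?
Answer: $1600$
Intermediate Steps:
$D{\left(g \right)} = 2 g^{2}$ ($D{\left(g \right)} = g 2 g = 2 g^{2}$)
$\left(c{\left(-7,D{\left(-2 \right)} \right)} - 33\right)^{2} = \left(-7 - 33\right)^{2} = \left(-40\right)^{2} = 1600$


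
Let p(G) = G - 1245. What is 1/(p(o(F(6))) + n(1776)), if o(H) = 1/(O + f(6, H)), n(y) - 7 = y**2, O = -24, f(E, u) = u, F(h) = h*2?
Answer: 12/37835255 ≈ 3.1716e-7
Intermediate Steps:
F(h) = 2*h
n(y) = 7 + y**2
o(H) = 1/(-24 + H)
p(G) = -1245 + G
1/(p(o(F(6))) + n(1776)) = 1/((-1245 + 1/(-24 + 2*6)) + (7 + 1776**2)) = 1/((-1245 + 1/(-24 + 12)) + (7 + 3154176)) = 1/((-1245 + 1/(-12)) + 3154183) = 1/((-1245 - 1/12) + 3154183) = 1/(-14941/12 + 3154183) = 1/(37835255/12) = 12/37835255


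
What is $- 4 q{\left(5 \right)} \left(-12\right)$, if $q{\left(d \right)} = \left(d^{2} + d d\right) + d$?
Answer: $2640$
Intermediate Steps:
$q{\left(d \right)} = d + 2 d^{2}$ ($q{\left(d \right)} = \left(d^{2} + d^{2}\right) + d = 2 d^{2} + d = d + 2 d^{2}$)
$- 4 q{\left(5 \right)} \left(-12\right) = - 4 \cdot 5 \left(1 + 2 \cdot 5\right) \left(-12\right) = - 4 \cdot 5 \left(1 + 10\right) \left(-12\right) = - 4 \cdot 5 \cdot 11 \left(-12\right) = \left(-4\right) 55 \left(-12\right) = \left(-220\right) \left(-12\right) = 2640$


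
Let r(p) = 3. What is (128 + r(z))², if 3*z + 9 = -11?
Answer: 17161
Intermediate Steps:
z = -20/3 (z = -3 + (⅓)*(-11) = -3 - 11/3 = -20/3 ≈ -6.6667)
(128 + r(z))² = (128 + 3)² = 131² = 17161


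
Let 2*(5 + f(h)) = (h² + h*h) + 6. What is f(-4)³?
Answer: 2744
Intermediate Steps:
f(h) = -2 + h² (f(h) = -5 + ((h² + h*h) + 6)/2 = -5 + ((h² + h²) + 6)/2 = -5 + (2*h² + 6)/2 = -5 + (6 + 2*h²)/2 = -5 + (3 + h²) = -2 + h²)
f(-4)³ = (-2 + (-4)²)³ = (-2 + 16)³ = 14³ = 2744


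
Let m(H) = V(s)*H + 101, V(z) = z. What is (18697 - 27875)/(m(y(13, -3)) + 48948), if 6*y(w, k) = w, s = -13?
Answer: -4236/22625 ≈ -0.18723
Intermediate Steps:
y(w, k) = w/6
m(H) = 101 - 13*H (m(H) = -13*H + 101 = 101 - 13*H)
(18697 - 27875)/(m(y(13, -3)) + 48948) = (18697 - 27875)/((101 - 13*13/6) + 48948) = -9178/((101 - 13*13/6) + 48948) = -9178/((101 - 169/6) + 48948) = -9178/(437/6 + 48948) = -9178/294125/6 = -9178*6/294125 = -4236/22625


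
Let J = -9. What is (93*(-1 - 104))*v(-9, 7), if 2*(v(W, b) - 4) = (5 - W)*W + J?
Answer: 1240155/2 ≈ 6.2008e+5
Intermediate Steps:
v(W, b) = -1/2 + W*(5 - W)/2 (v(W, b) = 4 + ((5 - W)*W - 9)/2 = 4 + (W*(5 - W) - 9)/2 = 4 + (-9 + W*(5 - W))/2 = 4 + (-9/2 + W*(5 - W)/2) = -1/2 + W*(5 - W)/2)
(93*(-1 - 104))*v(-9, 7) = (93*(-1 - 104))*(-1/2 - 1/2*(-9)**2 + (5/2)*(-9)) = (93*(-105))*(-1/2 - 1/2*81 - 45/2) = -9765*(-1/2 - 81/2 - 45/2) = -9765*(-127/2) = 1240155/2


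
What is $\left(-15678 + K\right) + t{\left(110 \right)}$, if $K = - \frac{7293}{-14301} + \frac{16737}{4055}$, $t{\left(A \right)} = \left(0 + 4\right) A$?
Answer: $- \frac{294463716046}{19330185} \approx -15233.0$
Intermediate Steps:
$t{\left(A \right)} = 4 A$
$K = \frac{89642984}{19330185}$ ($K = \left(-7293\right) \left(- \frac{1}{14301}\right) + 16737 \cdot \frac{1}{4055} = \frac{2431}{4767} + \frac{16737}{4055} = \frac{89642984}{19330185} \approx 4.6375$)
$\left(-15678 + K\right) + t{\left(110 \right)} = \left(-15678 + \frac{89642984}{19330185}\right) + 4 \cdot 110 = - \frac{302968997446}{19330185} + 440 = - \frac{294463716046}{19330185}$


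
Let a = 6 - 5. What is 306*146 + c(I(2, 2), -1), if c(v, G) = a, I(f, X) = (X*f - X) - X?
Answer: 44677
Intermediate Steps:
I(f, X) = -2*X + X*f (I(f, X) = (-X + X*f) - X = -2*X + X*f)
a = 1
c(v, G) = 1
306*146 + c(I(2, 2), -1) = 306*146 + 1 = 44676 + 1 = 44677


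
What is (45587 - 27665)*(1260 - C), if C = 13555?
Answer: -220350990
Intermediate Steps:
(45587 - 27665)*(1260 - C) = (45587 - 27665)*(1260 - 1*13555) = 17922*(1260 - 13555) = 17922*(-12295) = -220350990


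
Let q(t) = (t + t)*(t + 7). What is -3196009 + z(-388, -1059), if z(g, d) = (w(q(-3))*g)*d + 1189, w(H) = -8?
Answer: -6481956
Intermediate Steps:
q(t) = 2*t*(7 + t) (q(t) = (2*t)*(7 + t) = 2*t*(7 + t))
z(g, d) = 1189 - 8*d*g (z(g, d) = (-8*g)*d + 1189 = -8*d*g + 1189 = 1189 - 8*d*g)
-3196009 + z(-388, -1059) = -3196009 + (1189 - 8*(-1059)*(-388)) = -3196009 + (1189 - 3287136) = -3196009 - 3285947 = -6481956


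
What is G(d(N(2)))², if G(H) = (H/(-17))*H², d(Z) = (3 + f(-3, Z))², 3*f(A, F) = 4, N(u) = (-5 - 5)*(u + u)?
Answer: 23298085122481/153586449 ≈ 1.5169e+5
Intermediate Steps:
N(u) = -20*u
f(A, F) = 4/3 (f(A, F) = (⅓)*4 = 4/3)
d(Z) = 169/9 (d(Z) = (3 + 4/3)² = (13/3)² = 169/9)
G(H) = -H³/17 (G(H) = (H*(-1/17))*H² = (-H/17)*H² = -H³/17)
G(d(N(2)))² = (-(169/9)³/17)² = (-1/17*4826809/729)² = (-4826809/12393)² = 23298085122481/153586449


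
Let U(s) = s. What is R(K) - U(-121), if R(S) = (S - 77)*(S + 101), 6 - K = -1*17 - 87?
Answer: 7084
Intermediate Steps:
K = 110 (K = 6 - (-1*17 - 87) = 6 - (-17 - 87) = 6 - 1*(-104) = 6 + 104 = 110)
R(S) = (-77 + S)*(101 + S)
R(K) - U(-121) = (-7777 + 110² + 24*110) - 1*(-121) = (-7777 + 12100 + 2640) + 121 = 6963 + 121 = 7084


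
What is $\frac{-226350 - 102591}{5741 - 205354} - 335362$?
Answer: $- \frac{66942285965}{199613} \approx -3.3536 \cdot 10^{5}$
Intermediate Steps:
$\frac{-226350 - 102591}{5741 - 205354} - 335362 = - \frac{328941}{-199613} - 335362 = \left(-328941\right) \left(- \frac{1}{199613}\right) - 335362 = \frac{328941}{199613} - 335362 = - \frac{66942285965}{199613}$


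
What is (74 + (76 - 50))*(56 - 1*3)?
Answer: 5300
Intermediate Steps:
(74 + (76 - 50))*(56 - 1*3) = (74 + 26)*(56 - 3) = 100*53 = 5300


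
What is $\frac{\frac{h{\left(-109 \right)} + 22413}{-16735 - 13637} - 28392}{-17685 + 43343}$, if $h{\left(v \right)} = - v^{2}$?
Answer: $- \frac{215583089}{194821194} \approx -1.1066$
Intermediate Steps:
$\frac{\frac{h{\left(-109 \right)} + 22413}{-16735 - 13637} - 28392}{-17685 + 43343} = \frac{\frac{- \left(-109\right)^{2} + 22413}{-16735 - 13637} - 28392}{-17685 + 43343} = \frac{\frac{\left(-1\right) 11881 + 22413}{-30372} - 28392}{25658} = \left(\left(-11881 + 22413\right) \left(- \frac{1}{30372}\right) - 28392\right) \frac{1}{25658} = \left(10532 \left(- \frac{1}{30372}\right) - 28392\right) \frac{1}{25658} = \left(- \frac{2633}{7593} - 28392\right) \frac{1}{25658} = \left(- \frac{215583089}{7593}\right) \frac{1}{25658} = - \frac{215583089}{194821194}$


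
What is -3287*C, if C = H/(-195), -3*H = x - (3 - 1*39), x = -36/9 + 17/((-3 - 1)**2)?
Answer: -1738823/9360 ≈ -185.77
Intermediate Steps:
x = -47/16 (x = -36*1/9 + 17/((-4)**2) = -4 + 17/16 = -47/16 ≈ -2.9375)
H = -529/48 (H = -(-47/16 - (3 - 1*39))/3 = -(-47/16 - (3 - 39))/3 = -(-47/16 - 1*(-36))/3 = -(-47/16 + 36)/3 = -1/3*529/16 = -529/48 ≈ -11.021)
C = 529/9360 (C = -529/48/(-195) = -529/48*(-1/195) = 529/9360 ≈ 0.056517)
-3287*C = -3287*529/9360 = -1738823/9360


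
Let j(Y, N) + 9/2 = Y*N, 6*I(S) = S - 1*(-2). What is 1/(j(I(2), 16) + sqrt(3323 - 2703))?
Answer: -222/20951 + 72*sqrt(155)/20951 ≈ 0.032189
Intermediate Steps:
I(S) = 1/3 + S/6 (I(S) = (S - 1*(-2))/6 = (S + 2)/6 = (2 + S)/6 = 1/3 + S/6)
j(Y, N) = -9/2 + N*Y (j(Y, N) = -9/2 + Y*N = -9/2 + N*Y)
1/(j(I(2), 16) + sqrt(3323 - 2703)) = 1/((-9/2 + 16*(1/3 + (1/6)*2)) + sqrt(3323 - 2703)) = 1/((-9/2 + 16*(1/3 + 1/3)) + sqrt(620)) = 1/((-9/2 + 16*(2/3)) + 2*sqrt(155)) = 1/((-9/2 + 32/3) + 2*sqrt(155)) = 1/(37/6 + 2*sqrt(155))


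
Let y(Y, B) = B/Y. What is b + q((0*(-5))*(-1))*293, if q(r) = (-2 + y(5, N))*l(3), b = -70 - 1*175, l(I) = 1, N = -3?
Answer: -5034/5 ≈ -1006.8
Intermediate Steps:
b = -245 (b = -70 - 175 = -245)
q(r) = -13/5 (q(r) = (-2 - 3/5)*1 = -13/5*1 = -13/5)
b + q((0*(-5))*(-1))*293 = -245 - 13/5*293 = -245 - 3809/5 = -5034/5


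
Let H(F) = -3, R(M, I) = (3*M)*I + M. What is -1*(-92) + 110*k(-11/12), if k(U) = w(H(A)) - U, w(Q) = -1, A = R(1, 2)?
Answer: 497/6 ≈ 82.833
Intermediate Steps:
R(M, I) = M + 3*I*M (R(M, I) = 3*I*M + M = M + 3*I*M)
A = 7 (A = 1*(1 + 3*2) = 1*(1 + 6) = 1*7 = 7)
k(U) = -1 - U
-1*(-92) + 110*k(-11/12) = -1*(-92) + 110*(-1 - (-11)/12) = 92 + 110*(-1 - (-11)/12) = 92 + 110*(-1 - 1*(-11/12)) = 92 + 110*(-1 + 11/12) = 92 + 110*(-1/12) = 92 - 55/6 = 497/6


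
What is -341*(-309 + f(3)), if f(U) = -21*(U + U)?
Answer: 148335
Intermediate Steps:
f(U) = -42*U
-341*(-309 + f(3)) = -341*(-309 - 42*3) = -341*(-309 - 126) = -341*(-435) = 148335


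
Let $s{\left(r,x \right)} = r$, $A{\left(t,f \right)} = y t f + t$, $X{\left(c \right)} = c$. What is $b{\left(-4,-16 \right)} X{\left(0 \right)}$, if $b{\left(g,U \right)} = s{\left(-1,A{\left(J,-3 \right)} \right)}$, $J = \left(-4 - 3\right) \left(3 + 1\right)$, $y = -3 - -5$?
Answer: $0$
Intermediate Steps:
$y = 2$ ($y = -3 + 5 = 2$)
$J = -28$ ($J = \left(-7\right) 4 = -28$)
$A{\left(t,f \right)} = t + 2 f t$ ($A{\left(t,f \right)} = 2 t f + t = 2 f t + t = t + 2 f t$)
$b{\left(g,U \right)} = -1$
$b{\left(-4,-16 \right)} X{\left(0 \right)} = \left(-1\right) 0 = 0$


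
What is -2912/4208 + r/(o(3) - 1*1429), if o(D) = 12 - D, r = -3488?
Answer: 164726/93365 ≈ 1.7643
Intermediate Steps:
-2912/4208 + r/(o(3) - 1*1429) = -2912/4208 - 3488/((12 - 1*3) - 1*1429) = -2912*1/4208 - 3488/((12 - 3) - 1429) = -182/263 - 3488/(9 - 1429) = -182/263 - 3488/(-1420) = -182/263 - 3488*(-1/1420) = -182/263 + 872/355 = 164726/93365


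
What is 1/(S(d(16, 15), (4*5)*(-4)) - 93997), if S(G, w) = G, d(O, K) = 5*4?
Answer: -1/93977 ≈ -1.0641e-5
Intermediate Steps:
d(O, K) = 20
1/(S(d(16, 15), (4*5)*(-4)) - 93997) = 1/(20 - 93997) = 1/(-93977) = -1/93977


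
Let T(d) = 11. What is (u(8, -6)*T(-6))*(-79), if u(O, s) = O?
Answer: -6952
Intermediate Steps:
(u(8, -6)*T(-6))*(-79) = (8*11)*(-79) = 88*(-79) = -6952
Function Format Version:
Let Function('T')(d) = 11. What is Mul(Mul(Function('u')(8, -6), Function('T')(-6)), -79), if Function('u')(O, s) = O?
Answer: -6952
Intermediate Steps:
Mul(Mul(Function('u')(8, -6), Function('T')(-6)), -79) = Mul(Mul(8, 11), -79) = Mul(88, -79) = -6952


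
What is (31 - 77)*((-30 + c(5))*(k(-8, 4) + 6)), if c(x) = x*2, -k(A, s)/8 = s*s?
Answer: -112240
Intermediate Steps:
k(A, s) = -8*s² (k(A, s) = -8*s*s = -8*s²)
c(x) = 2*x
(31 - 77)*((-30 + c(5))*(k(-8, 4) + 6)) = (31 - 77)*((-30 + 2*5)*(-8*4² + 6)) = -46*(-30 + 10)*(-8*16 + 6) = -(-920)*(-128 + 6) = -(-920)*(-122) = -46*2440 = -112240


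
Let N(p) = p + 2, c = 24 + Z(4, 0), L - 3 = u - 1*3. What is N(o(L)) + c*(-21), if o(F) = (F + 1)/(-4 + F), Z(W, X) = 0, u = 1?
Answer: -1508/3 ≈ -502.67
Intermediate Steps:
L = 1 (L = 3 + (1 - 1*3) = 3 + (1 - 3) = 3 - 2 = 1)
o(F) = (1 + F)/(-4 + F)
c = 24 (c = 24 + 0 = 24)
N(p) = 2 + p
N(o(L)) + c*(-21) = (2 + (1 + 1)/(-4 + 1)) + 24*(-21) = (2 + 2/(-3)) - 504 = (2 - ⅓*2) - 504 = (2 - ⅔) - 504 = 4/3 - 504 = -1508/3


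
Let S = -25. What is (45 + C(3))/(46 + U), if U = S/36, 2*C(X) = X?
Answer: 1674/1631 ≈ 1.0264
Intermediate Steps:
C(X) = X/2
U = -25/36 ≈ -0.69444
(45 + C(3))/(46 + U) = (45 + (1/2)*3)/(46 - 25/36) = (45 + 3/2)/(1631/36) = (36/1631)*(93/2) = 1674/1631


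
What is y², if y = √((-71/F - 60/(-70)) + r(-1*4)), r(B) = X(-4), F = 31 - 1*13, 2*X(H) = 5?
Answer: -37/63 ≈ -0.58730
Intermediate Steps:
X(H) = 5/2 (X(H) = (½)*5 = 5/2)
F = 18 (F = 31 - 13 = 18)
r(B) = 5/2
y = I*√259/21 (y = √((-71/18 - 60/(-70)) + 5/2) = √((-71*1/18 - 60*(-1/70)) + 5/2) = √((-71/18 + 6/7) + 5/2) = √(-389/126 + 5/2) = √(-37/63) = I*√259/21 ≈ 0.76636*I)
y² = (I*√259/21)² = -37/63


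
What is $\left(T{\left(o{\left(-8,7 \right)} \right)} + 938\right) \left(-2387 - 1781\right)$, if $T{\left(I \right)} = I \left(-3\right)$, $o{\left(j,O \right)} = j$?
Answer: $-4009616$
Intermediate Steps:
$T{\left(I \right)} = - 3 I$
$\left(T{\left(o{\left(-8,7 \right)} \right)} + 938\right) \left(-2387 - 1781\right) = \left(\left(-3\right) \left(-8\right) + 938\right) \left(-2387 - 1781\right) = \left(24 + 938\right) \left(-4168\right) = 962 \left(-4168\right) = -4009616$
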